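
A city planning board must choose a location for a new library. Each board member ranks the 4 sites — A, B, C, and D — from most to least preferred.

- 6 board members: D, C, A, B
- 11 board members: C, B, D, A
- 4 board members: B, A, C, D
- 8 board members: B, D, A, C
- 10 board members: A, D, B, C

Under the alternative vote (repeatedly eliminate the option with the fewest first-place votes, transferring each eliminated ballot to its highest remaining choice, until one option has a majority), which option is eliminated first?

D

Round 1: B 12, C 11, A 10, D 6. D has the fewest and is eliminated.
Round 2: C 17, B 12, A 10. A has the fewest and is eliminated.
Round 3: B 22, C 17. B has a majority.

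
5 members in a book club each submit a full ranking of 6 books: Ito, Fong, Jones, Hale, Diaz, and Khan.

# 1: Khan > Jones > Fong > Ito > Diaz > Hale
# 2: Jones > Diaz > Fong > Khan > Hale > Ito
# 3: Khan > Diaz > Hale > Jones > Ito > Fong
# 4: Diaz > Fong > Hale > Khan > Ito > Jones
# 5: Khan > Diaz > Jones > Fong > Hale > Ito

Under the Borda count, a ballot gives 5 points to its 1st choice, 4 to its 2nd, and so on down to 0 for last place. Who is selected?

Khan

Borda scores:
  Ito: 2 + 0 + 1 + 1 + 0 = 4
  Fong: 3 + 3 + 0 + 4 + 2 = 12
  Jones: 4 + 5 + 2 + 0 + 3 = 14
  Hale: 0 + 1 + 3 + 3 + 1 = 8
  Diaz: 1 + 4 + 4 + 5 + 4 = 18
  Khan: 5 + 2 + 5 + 2 + 5 = 19
Khan has the highest total.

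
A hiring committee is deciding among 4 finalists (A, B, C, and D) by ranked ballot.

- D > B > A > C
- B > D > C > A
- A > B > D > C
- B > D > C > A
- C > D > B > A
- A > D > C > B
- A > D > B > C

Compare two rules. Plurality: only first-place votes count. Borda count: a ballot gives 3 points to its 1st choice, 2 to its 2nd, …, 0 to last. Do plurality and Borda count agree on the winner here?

No

Plurality first-place counts: A 3, B 2, C 1, D 1 → A.
Borda totals: A 10, B 12, C 6, D 14 → D.
The two rules disagree: plurality picks A, Borda picks D.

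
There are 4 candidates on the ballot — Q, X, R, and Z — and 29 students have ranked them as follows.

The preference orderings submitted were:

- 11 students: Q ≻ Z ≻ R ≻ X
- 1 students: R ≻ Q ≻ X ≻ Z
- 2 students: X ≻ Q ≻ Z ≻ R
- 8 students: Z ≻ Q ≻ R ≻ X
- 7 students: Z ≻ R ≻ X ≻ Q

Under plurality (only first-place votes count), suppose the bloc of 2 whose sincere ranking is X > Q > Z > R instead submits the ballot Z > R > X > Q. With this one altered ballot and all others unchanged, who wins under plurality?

First-place totals with the altered ballot: Q 11, X 0, R 1, Z 17.
The winner is unchanged: still Z.

Z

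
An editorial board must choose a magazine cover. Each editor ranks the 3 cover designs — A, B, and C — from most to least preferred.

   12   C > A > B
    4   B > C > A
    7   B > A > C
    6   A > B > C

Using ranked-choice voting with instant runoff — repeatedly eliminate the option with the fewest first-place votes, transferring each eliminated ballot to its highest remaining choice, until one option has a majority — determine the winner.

B

Round 1: C 12, B 11, A 6. A has the fewest and is eliminated.
Round 2: B 17, C 12. B has a majority.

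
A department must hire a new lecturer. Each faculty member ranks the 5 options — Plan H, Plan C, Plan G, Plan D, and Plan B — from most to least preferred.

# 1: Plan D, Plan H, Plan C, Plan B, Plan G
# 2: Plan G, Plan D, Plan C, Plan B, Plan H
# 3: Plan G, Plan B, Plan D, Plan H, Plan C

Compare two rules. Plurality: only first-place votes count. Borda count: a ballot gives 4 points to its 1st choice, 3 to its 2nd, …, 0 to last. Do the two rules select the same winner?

Plurality first-place counts: Plan H 0, Plan C 0, Plan G 2, Plan D 1, Plan B 0 → Plan G.
Borda totals: Plan H 4, Plan C 4, Plan G 8, Plan D 9, Plan B 5 → Plan D.
The two rules disagree: plurality picks Plan G, Borda picks Plan D.

No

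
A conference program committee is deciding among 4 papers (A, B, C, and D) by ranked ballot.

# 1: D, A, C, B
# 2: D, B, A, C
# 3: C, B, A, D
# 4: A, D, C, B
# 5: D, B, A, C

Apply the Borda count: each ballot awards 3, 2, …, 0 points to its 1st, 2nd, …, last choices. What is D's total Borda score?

Borda scores:
  A: 2 + 1 + 1 + 3 + 1 = 8
  B: 0 + 2 + 2 + 0 + 2 = 6
  C: 1 + 0 + 3 + 1 + 0 = 5
  D: 3 + 3 + 0 + 2 + 3 = 11

11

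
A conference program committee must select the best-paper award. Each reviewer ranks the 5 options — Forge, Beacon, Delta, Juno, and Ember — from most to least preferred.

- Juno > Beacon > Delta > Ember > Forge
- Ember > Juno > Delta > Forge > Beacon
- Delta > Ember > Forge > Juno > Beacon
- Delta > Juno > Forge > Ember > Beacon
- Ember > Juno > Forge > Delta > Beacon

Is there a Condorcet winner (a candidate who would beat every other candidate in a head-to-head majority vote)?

No

Head-to-head results (5 voters total):
Forge vs Beacon: Forge wins 4–1.
Forge vs Delta: Delta wins 4–1.
Forge vs Juno: Juno wins 4–1.
Forge vs Ember: Ember wins 4–1.
Beacon vs Delta: Delta wins 4–1.
Beacon vs Juno: Juno wins 5–0.
Beacon vs Ember: Ember wins 4–1.
Delta vs Juno: Juno wins 3–2.
Delta vs Ember: Delta wins 3–2.
Juno vs Ember: Ember wins 3–2.
No candidate beats all others: Delta beats Ember beats Juno beats Delta, a majority cycle.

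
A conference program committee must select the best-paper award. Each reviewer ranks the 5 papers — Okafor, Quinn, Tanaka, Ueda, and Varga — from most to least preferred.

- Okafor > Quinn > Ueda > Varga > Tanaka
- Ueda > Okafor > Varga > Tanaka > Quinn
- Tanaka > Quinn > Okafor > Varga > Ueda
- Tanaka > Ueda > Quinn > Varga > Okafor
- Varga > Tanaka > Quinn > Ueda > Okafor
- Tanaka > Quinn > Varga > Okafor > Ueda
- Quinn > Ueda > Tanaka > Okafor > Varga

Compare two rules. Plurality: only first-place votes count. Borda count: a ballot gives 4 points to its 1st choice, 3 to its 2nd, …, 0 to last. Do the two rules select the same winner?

Yes

Plurality first-place counts: Okafor 1, Quinn 1, Tanaka 3, Ueda 1, Varga 1 → Tanaka.
Borda totals: Okafor 11, Quinn 17, Tanaka 18, Ueda 13, Varga 11 → Tanaka.
The two rules agree on Tanaka.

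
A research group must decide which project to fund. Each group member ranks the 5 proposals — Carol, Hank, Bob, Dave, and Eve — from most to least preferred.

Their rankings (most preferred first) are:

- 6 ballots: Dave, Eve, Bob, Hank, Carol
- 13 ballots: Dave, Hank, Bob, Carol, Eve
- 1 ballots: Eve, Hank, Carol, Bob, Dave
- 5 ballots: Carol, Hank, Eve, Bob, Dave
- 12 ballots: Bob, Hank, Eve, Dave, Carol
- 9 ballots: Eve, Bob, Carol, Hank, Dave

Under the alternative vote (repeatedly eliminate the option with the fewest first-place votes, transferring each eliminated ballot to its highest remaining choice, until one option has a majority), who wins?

Eve

Round 1: Dave 19, Bob 12, Eve 10, Carol 5, Hank 0. Hank has the fewest and is eliminated.
Round 2: Dave 19, Bob 12, Eve 10, Carol 5. Carol has the fewest and is eliminated.
Round 3: Dave 19, Eve 15, Bob 12. Bob has the fewest and is eliminated.
Round 4: Eve 27, Dave 19. Eve has a majority.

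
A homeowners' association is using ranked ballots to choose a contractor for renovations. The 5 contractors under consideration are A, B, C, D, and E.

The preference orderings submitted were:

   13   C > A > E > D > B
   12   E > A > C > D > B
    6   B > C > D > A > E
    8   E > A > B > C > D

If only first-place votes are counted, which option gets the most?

First-place vote totals:
  A: 0
  B: 6
  C: 13
  D: 0
  E: 20
E has the most first-place votes.

E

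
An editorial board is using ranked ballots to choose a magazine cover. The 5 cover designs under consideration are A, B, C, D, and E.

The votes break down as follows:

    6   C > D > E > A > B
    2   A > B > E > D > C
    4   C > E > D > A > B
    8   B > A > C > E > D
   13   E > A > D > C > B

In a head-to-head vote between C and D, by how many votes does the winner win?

Ballots ranking C above D: 6+4+8 = 18.
Ballots ranking D above C: 2+13 = 15.
C wins 18–15, a margin of 3.

3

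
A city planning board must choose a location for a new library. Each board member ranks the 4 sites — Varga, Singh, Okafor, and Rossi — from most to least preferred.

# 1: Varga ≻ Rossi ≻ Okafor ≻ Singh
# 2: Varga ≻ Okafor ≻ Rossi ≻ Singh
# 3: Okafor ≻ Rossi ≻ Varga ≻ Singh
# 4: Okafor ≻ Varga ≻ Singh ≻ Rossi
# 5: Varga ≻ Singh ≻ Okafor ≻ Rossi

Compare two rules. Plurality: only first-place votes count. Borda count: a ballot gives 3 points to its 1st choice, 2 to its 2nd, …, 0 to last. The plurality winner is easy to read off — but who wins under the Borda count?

Plurality first-place counts: Varga 3, Singh 0, Okafor 2, Rossi 0 → Varga.
Borda totals: Varga 12, Singh 3, Okafor 10, Rossi 5 → Varga.

Varga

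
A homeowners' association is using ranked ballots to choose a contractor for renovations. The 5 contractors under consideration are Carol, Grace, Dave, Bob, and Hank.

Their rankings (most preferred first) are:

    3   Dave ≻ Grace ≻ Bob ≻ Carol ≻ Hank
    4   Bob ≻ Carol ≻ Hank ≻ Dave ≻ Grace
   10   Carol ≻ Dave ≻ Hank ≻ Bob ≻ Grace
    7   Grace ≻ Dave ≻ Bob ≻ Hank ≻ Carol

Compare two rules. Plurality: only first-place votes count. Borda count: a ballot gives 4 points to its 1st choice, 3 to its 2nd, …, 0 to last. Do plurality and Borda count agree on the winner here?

Plurality first-place counts: Carol 10, Grace 7, Dave 3, Bob 4, Hank 0 → Carol.
Borda totals: Carol 55, Grace 37, Dave 67, Bob 46, Hank 35 → Dave.
The two rules disagree: plurality picks Carol, Borda picks Dave.

No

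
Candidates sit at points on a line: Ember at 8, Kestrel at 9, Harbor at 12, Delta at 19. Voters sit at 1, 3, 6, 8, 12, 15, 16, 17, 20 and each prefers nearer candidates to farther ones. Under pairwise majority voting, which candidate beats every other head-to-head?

Harbor

With single-peaked preferences on a line, the Condorcet winner is the candidate closest to the median voter.
The median voter (position 12) is closest to Harbor at 12.
Check: Harbor vs Delta — voters closer to Harbor: 6 of 9.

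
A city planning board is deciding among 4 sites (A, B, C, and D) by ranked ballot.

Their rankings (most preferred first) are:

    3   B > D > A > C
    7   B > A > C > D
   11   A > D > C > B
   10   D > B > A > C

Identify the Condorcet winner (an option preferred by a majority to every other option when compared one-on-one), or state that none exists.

There is no Condorcet winner

Head-to-head results (31 voters total):
A vs B: B wins 20–11.
A vs C: A wins 31–0.
A vs D: A wins 18–13.
B vs C: B wins 20–11.
B vs D: D wins 21–10.
C vs D: D wins 24–7.
No candidate beats all others: A beats D beats B beats A, a majority cycle.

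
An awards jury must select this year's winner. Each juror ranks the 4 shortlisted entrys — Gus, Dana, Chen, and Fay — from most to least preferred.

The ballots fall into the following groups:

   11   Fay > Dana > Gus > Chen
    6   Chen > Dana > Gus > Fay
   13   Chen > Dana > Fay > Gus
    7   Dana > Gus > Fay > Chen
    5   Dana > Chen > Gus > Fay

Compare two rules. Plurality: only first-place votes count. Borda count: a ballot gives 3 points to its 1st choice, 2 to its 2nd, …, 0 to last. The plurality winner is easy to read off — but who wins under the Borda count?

Dana

Plurality first-place counts: Gus 0, Dana 12, Chen 19, Fay 11 → Chen.
Borda totals: Gus 36, Dana 96, Chen 67, Fay 53 → Dana.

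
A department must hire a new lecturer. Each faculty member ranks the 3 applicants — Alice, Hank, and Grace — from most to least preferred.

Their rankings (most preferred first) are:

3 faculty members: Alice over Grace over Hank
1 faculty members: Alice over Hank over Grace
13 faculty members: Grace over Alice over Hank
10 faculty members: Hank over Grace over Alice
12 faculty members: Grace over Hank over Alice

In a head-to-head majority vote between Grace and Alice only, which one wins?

Grace

Ballots ranking Grace above Alice: 13+10+12 = 35.
Ballots ranking Alice above Grace: 3+1 = 4.
Grace wins the head-to-head, 35–4.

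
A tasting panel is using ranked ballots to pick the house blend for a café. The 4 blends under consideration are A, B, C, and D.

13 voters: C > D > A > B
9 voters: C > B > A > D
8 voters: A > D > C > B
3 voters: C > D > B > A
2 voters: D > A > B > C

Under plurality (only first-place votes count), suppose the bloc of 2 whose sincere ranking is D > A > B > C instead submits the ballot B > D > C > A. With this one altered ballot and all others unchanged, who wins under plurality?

First-place totals with the altered ballot: A 8, B 2, C 25, D 0.
The winner is unchanged: still C.

C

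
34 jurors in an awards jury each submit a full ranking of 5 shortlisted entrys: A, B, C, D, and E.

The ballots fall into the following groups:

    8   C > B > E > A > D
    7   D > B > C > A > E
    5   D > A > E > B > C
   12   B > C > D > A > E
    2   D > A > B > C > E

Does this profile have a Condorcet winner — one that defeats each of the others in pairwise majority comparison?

Yes

Head-to-head results (34 voters total):
A vs B: B wins 27–7.
A vs C: C wins 27–7.
A vs D: D wins 26–8.
A vs E: A wins 26–8.
B vs C: B wins 26–8.
B vs D: B wins 20–14.
B vs E: B wins 29–5.
C vs D: C wins 20–14.
C vs E: C wins 29–5.
D vs E: D wins 26–8.
B beats each rival — A (27–7), C (26–8), D (20–14), E (29–5) — so B is the Condorcet winner.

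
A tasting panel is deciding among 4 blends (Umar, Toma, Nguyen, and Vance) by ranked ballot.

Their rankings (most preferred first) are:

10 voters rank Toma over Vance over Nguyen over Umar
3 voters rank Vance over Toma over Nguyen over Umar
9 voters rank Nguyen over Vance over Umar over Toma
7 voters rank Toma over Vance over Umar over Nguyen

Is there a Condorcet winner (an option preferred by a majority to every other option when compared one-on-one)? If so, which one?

Toma

Head-to-head results (29 voters total):
Umar vs Toma: Toma wins 20–9.
Umar vs Nguyen: Nguyen wins 22–7.
Umar vs Vance: Vance wins 29–0.
Toma vs Nguyen: Toma wins 20–9.
Toma vs Vance: Toma wins 17–12.
Nguyen vs Vance: Vance wins 20–9.
Toma beats each rival — Umar (20–9), Nguyen (20–9), Vance (17–12) — so Toma is the Condorcet winner.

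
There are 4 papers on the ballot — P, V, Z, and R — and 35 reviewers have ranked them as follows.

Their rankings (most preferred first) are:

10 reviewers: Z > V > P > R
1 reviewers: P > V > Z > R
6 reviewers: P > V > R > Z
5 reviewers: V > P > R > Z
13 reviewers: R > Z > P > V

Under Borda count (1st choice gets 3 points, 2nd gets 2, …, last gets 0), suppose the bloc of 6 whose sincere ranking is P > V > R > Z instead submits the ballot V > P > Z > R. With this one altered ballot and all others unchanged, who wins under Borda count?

Z

Borda totals with the altered ballot: P 48, V 55, Z 63, R 44.
The winner is unchanged: still Z.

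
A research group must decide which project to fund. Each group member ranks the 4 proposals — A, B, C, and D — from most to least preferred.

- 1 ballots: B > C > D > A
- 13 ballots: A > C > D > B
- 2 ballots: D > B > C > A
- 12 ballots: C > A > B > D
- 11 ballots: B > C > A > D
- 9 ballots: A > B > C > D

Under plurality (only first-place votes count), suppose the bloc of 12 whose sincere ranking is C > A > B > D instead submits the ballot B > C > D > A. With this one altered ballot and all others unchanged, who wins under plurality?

B

First-place totals with the altered ballot: A 22, B 24, C 0, D 2.
The switch changes the winner from A to B.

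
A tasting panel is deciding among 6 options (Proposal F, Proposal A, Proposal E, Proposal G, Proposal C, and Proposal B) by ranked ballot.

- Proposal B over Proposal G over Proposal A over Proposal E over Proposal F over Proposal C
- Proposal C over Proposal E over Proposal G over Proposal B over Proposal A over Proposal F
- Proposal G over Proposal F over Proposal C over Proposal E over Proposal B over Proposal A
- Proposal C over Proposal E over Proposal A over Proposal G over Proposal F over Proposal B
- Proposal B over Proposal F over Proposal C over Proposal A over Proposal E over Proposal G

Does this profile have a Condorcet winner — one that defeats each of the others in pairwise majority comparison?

No

Head-to-head results (5 voters total):
Proposal F vs Proposal A: Proposal A wins 3–2.
Proposal F vs Proposal E: Proposal E wins 3–2.
Proposal F vs Proposal G: Proposal G wins 4–1.
Proposal F vs Proposal C: Proposal F wins 3–2.
Proposal F vs Proposal B: Proposal B wins 3–2.
Proposal A vs Proposal E: Proposal E wins 3–2.
Proposal A vs Proposal G: Proposal G wins 3–2.
Proposal A vs Proposal C: Proposal C wins 4–1.
Proposal A vs Proposal B: Proposal B wins 4–1.
Proposal E vs Proposal G: Proposal E wins 3–2.
Proposal E vs Proposal C: Proposal C wins 4–1.
Proposal E vs Proposal B: Proposal E wins 3–2.
Proposal G vs Proposal C: Proposal C wins 3–2.
Proposal G vs Proposal B: Proposal G wins 3–2.
Proposal C vs Proposal B: Proposal C wins 3–2.
No candidate beats all others: Proposal F beats Proposal C beats Proposal A beats Proposal F, a majority cycle.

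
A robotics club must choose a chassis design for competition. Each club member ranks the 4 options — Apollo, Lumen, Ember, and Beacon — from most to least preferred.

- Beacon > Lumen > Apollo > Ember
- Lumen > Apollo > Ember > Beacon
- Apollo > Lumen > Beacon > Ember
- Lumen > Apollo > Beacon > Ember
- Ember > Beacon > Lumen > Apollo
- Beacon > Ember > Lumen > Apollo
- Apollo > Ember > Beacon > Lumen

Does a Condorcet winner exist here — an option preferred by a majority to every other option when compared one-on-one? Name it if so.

Head-to-head results (7 voters total):
Apollo vs Lumen: Lumen wins 5–2.
Apollo vs Ember: Apollo wins 5–2.
Apollo vs Beacon: Apollo wins 4–3.
Lumen vs Ember: Lumen wins 4–3.
Lumen vs Beacon: Beacon wins 4–3.
Ember vs Beacon: Beacon wins 4–3.
No candidate beats all others: Apollo beats Beacon beats Lumen beats Apollo, a majority cycle.

None — there is no Condorcet winner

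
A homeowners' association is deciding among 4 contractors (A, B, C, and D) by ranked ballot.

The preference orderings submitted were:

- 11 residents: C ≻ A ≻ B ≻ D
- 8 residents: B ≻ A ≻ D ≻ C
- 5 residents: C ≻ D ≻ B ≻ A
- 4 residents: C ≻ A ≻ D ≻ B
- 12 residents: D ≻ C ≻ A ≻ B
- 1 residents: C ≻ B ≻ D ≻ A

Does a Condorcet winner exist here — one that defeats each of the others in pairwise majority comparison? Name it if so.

C

Head-to-head results (41 voters total):
A vs B: A wins 27–14.
A vs C: C wins 33–8.
A vs D: A wins 23–18.
B vs C: C wins 33–8.
B vs D: D wins 21–20.
C vs D: C wins 21–20.
C beats each rival — A (33–8), B (33–8), D (21–20) — so C is the Condorcet winner.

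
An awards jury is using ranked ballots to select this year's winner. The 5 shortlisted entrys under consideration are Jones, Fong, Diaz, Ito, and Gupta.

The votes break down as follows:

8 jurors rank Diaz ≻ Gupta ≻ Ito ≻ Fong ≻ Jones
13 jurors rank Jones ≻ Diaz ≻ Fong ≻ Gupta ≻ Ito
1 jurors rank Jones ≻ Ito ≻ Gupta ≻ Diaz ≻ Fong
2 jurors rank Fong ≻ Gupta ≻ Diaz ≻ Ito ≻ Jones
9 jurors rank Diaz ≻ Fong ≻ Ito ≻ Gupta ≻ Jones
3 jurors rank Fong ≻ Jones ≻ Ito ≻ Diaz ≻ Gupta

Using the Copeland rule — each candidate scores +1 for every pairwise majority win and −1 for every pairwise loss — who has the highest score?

Pairwise results:
  Jones vs Fong: Fong wins 22–14.
  Jones vs Diaz: Diaz wins 19–17.
  Jones vs Ito: Ito wins 19–17.
  Jones vs Gupta: Gupta wins 19–17.
  Fong vs Diaz: Diaz wins 31–5.
  Fong vs Ito: Fong wins 27–9.
  Fong vs Gupta: Fong wins 27–9.
  Diaz vs Ito: Diaz wins 32–4.
  Diaz vs Gupta: Diaz wins 33–3.
  Ito vs Gupta: Gupta wins 23–13.
Copeland scores (wins − losses):
  Jones: 0 − 4 = -4
  Fong: 3 − 1 = 2
  Diaz: 4 − 0 = 4
  Ito: 1 − 3 = -2
  Gupta: 2 − 2 = 0
Diaz has the best Copeland score.

Diaz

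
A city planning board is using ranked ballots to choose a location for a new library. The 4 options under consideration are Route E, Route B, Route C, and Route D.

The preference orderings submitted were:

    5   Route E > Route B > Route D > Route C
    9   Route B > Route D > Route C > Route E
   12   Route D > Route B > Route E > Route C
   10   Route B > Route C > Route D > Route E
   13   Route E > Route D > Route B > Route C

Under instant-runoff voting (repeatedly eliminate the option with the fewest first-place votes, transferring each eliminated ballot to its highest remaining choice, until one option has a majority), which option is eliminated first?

Round 1: Route B 19, Route E 18, Route D 12, Route C 0. Route C has the fewest and is eliminated.
Round 2: Route B 19, Route E 18, Route D 12. Route D has the fewest and is eliminated.
Round 3: Route B 31, Route E 18. Route B has a majority.

Route C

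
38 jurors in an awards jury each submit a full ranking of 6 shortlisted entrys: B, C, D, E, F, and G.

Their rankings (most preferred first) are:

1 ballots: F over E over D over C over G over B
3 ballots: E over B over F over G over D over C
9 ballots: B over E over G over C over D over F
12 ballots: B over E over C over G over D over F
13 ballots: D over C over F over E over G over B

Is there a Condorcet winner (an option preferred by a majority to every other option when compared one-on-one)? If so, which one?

Head-to-head results (38 voters total):
B vs C: B wins 24–14.
B vs D: B wins 24–14.
B vs E: B wins 21–17.
B vs F: B wins 24–14.
B vs G: B wins 24–14.
C vs D: C wins 21–17.
C vs E: E wins 25–13.
C vs F: C wins 34–4.
C vs G: C wins 26–12.
D vs E: E wins 25–13.
D vs F: D wins 34–4.
D vs G: G wins 24–14.
E vs F: E wins 24–14.
E vs G: E wins 38–0.
F vs G: G wins 21–17.
B beats each rival — C (24–14), D (24–14), E (21–17), F (24–14), G (24–14) — so B is the Condorcet winner.

B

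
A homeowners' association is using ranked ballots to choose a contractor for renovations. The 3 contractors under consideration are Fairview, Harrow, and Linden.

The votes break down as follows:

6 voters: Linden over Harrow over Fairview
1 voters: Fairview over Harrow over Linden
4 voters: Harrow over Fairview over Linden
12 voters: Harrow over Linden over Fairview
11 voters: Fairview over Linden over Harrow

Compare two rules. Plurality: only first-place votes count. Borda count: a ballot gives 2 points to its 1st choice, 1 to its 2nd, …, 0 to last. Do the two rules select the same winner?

Plurality first-place counts: Fairview 12, Harrow 16, Linden 6 → Harrow.
Borda totals: Fairview 28, Harrow 39, Linden 35 → Harrow.
The two rules agree on Harrow.

Yes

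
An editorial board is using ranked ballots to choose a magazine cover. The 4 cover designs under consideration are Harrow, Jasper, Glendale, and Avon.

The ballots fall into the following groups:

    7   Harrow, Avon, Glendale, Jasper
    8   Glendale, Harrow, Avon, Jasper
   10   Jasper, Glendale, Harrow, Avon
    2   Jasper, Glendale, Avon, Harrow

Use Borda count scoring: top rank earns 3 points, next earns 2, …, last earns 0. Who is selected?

Glendale

Borda scores:
  Harrow: 7·3 + 8·2 + 10·1 + 2·0 = 47
  Jasper: 7·0 + 8·0 + 10·3 + 2·3 = 36
  Glendale: 7·1 + 8·3 + 10·2 + 2·2 = 55
  Avon: 7·2 + 8·1 + 10·0 + 2·1 = 24
Glendale has the highest total.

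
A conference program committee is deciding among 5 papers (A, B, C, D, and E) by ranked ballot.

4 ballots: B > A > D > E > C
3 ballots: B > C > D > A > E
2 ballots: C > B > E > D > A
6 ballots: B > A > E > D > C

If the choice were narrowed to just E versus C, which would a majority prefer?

E

Ballots ranking E above C: 4+6 = 10.
Ballots ranking C above E: 3+2 = 5.
E wins the head-to-head, 10–5.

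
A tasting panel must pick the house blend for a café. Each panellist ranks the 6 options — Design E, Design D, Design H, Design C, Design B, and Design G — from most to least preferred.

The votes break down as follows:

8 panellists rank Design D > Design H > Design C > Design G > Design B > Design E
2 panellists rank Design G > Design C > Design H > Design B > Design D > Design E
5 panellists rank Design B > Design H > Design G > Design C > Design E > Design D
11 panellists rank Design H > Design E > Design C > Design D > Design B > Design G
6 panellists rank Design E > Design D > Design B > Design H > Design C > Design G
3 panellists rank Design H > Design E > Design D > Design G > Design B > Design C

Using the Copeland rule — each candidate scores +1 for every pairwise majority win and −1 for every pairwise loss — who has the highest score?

Pairwise results:
  Design E vs Design D: Design E wins 25–10.
  Design E vs Design H: Design H wins 29–6.
  Design E vs Design C: Design E wins 20–15.
  Design E vs Design B: Design E wins 20–15.
  Design E vs Design G: Design E wins 20–15.
  Design D vs Design H: Design H wins 21–14.
  Design D vs Design C: Design C wins 18–17.
  Design D vs Design B: Design D wins 28–7.
  Design D vs Design G: Design D wins 28–7.
  Design H vs Design C: Design H wins 33–2.
  Design H vs Design B: Design H wins 24–11.
  Design H vs Design G: Design H wins 33–2.
  Design C vs Design B: Design C wins 21–14.
  Design C vs Design G: Design C wins 25–10.
  Design B vs Design G: Design B wins 22–13.
Copeland scores (wins − losses):
  Design E: 4 − 1 = 3
  Design D: 2 − 3 = -1
  Design H: 5 − 0 = 5
  Design C: 3 − 2 = 1
  Design B: 1 − 4 = -3
  Design G: 0 − 5 = -5
Design H has the best Copeland score.

Design H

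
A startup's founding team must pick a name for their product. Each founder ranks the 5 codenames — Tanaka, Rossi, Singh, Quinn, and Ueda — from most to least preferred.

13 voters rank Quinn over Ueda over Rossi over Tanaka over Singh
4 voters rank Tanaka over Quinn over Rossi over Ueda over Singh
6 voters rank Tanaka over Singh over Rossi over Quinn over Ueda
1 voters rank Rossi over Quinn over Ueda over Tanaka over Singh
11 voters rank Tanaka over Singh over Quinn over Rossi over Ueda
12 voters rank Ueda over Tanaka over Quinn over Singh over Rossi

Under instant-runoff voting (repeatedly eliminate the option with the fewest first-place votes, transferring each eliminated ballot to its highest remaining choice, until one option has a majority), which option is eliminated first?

Singh

Round 1: Tanaka 21, Quinn 13, Ueda 12, Rossi 1, Singh 0. Singh has the fewest and is eliminated.
Round 2: Tanaka 21, Quinn 13, Ueda 12, Rossi 1. Rossi has the fewest and is eliminated.
Round 3: Tanaka 21, Quinn 14, Ueda 12. Ueda has the fewest and is eliminated.
Round 4: Tanaka 33, Quinn 14. Tanaka has a majority.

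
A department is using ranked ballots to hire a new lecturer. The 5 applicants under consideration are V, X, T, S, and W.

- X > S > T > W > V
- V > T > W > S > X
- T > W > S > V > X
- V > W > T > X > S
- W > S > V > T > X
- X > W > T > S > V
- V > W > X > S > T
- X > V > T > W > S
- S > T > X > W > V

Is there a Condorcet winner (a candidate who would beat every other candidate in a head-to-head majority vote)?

No

Head-to-head results (9 voters total):
V vs X: V wins 5–4.
V vs T: V wins 5–4.
V vs S: S wins 5–4.
V vs W: W wins 5–4.
X vs T: T wins 5–4.
X vs S: X wins 5–4.
X vs W: W wins 5–4.
T vs S: T wins 5–4.
T vs W: T wins 5–4.
S vs W: W wins 7–2.
No candidate beats all others: V beats X beats S beats V, a majority cycle.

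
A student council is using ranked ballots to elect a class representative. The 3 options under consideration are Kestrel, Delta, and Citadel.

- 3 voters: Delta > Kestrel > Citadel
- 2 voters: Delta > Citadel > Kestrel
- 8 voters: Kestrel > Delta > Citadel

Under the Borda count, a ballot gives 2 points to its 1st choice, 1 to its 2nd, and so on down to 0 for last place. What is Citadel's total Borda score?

Borda scores:
  Kestrel: 3·1 + 2·0 + 8·2 = 19
  Delta: 3·2 + 2·2 + 8·1 = 18
  Citadel: 3·0 + 2·1 + 8·0 = 2

2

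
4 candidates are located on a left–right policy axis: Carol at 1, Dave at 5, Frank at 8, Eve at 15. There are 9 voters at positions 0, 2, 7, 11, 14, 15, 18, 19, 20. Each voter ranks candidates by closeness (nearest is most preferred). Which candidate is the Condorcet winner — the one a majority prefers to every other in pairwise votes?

Eve

With single-peaked preferences on a line, the Condorcet winner is the candidate closest to the median voter.
The median voter (position 14) is closest to Eve at 15.
Check: Eve vs Carol — voters closer to Eve: 6 of 9.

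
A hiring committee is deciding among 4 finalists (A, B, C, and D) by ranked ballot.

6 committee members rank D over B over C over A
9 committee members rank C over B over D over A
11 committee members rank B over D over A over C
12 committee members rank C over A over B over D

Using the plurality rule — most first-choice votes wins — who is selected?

C

First-place vote totals:
  A: 0
  B: 11
  C: 21
  D: 6
C has the most first-place votes.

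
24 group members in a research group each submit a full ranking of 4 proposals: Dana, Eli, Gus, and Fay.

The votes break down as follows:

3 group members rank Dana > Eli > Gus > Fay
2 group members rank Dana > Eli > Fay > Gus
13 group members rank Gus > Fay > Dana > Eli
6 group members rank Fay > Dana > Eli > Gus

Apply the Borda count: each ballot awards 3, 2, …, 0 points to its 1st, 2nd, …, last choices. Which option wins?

Fay

Borda scores:
  Dana: 3·3 + 2·3 + 13·1 + 6·2 = 40
  Eli: 3·2 + 2·2 + 13·0 + 6·1 = 16
  Gus: 3·1 + 2·0 + 13·3 + 6·0 = 42
  Fay: 3·0 + 2·1 + 13·2 + 6·3 = 46
Fay has the highest total.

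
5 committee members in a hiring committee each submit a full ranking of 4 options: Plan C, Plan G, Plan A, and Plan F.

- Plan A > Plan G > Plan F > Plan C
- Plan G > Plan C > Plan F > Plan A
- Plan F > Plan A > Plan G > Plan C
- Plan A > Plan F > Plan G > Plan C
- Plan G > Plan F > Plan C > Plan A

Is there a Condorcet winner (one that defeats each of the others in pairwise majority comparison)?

Head-to-head results (5 voters total):
Plan C vs Plan G: Plan G wins 5–0.
Plan C vs Plan A: Plan A wins 3–2.
Plan C vs Plan F: Plan F wins 4–1.
Plan G vs Plan A: Plan A wins 3–2.
Plan G vs Plan F: Plan G wins 3–2.
Plan A vs Plan F: Plan F wins 3–2.
No candidate beats all others: Plan G beats Plan F beats Plan A beats Plan G, a majority cycle.

No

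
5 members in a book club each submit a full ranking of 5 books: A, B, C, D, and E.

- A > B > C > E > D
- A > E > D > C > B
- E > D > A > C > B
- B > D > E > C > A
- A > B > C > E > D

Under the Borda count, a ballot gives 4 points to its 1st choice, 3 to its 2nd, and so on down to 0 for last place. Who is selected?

A

Borda scores:
  A: 4 + 4 + 2 + 0 + 4 = 14
  B: 3 + 0 + 0 + 4 + 3 = 10
  C: 2 + 1 + 1 + 1 + 2 = 7
  D: 0 + 2 + 3 + 3 + 0 = 8
  E: 1 + 3 + 4 + 2 + 1 = 11
A has the highest total.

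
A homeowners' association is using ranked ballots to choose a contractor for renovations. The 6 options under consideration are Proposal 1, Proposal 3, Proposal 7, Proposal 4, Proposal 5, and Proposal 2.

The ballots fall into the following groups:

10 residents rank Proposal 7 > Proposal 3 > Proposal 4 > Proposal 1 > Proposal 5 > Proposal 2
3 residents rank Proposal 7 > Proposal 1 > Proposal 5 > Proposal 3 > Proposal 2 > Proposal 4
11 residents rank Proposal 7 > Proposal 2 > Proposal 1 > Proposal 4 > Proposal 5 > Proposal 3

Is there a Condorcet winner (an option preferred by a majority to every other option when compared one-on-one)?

Head-to-head results (24 voters total):
Proposal 1 vs Proposal 3: Proposal 1 wins 14–10.
Proposal 1 vs Proposal 7: Proposal 7 wins 24–0.
Proposal 1 vs Proposal 4: Proposal 1 wins 14–10.
Proposal 1 vs Proposal 5: Proposal 1 wins 24–0.
Proposal 1 vs Proposal 2: Proposal 1 wins 13–11.
Proposal 3 vs Proposal 7: Proposal 7 wins 24–0.
Proposal 3 vs Proposal 4: Proposal 3 wins 13–11.
Proposal 3 vs Proposal 5: Proposal 5 wins 14–10.
Proposal 3 vs Proposal 2: Proposal 3 wins 13–11.
Proposal 7 vs Proposal 4: Proposal 7 wins 24–0.
Proposal 7 vs Proposal 5: Proposal 7 wins 24–0.
Proposal 7 vs Proposal 2: Proposal 7 wins 24–0.
Proposal 4 vs Proposal 5: Proposal 4 wins 21–3.
Proposal 4 vs Proposal 2: Proposal 2 wins 14–10.
Proposal 5 vs Proposal 2: Proposal 5 wins 13–11.
Proposal 7 beats each rival — Proposal 1 (24–0), Proposal 3 (24–0), Proposal 4 (24–0), Proposal 5 (24–0), Proposal 2 (24–0) — so Proposal 7 is the Condorcet winner.

Yes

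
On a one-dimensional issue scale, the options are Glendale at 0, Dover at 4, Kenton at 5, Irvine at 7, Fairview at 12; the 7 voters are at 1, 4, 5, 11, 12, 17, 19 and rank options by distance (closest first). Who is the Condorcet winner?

Fairview

With single-peaked preferences on a line, the Condorcet winner is the candidate closest to the median voter.
The median voter (position 11) is closest to Fairview at 12.
Check: Fairview vs Kenton — voters closer to Fairview: 4 of 7.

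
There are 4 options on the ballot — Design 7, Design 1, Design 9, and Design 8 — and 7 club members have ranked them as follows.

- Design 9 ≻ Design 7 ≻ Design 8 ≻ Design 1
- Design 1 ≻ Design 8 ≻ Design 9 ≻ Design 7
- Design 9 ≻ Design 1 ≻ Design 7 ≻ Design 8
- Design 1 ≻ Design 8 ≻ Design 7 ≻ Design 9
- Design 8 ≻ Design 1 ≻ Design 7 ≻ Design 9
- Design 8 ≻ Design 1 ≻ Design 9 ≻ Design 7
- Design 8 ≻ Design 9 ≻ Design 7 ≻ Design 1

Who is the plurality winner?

Design 8

First-place vote totals:
  Design 7: 0
  Design 1: 2
  Design 9: 2
  Design 8: 3
Design 8 has the most first-place votes.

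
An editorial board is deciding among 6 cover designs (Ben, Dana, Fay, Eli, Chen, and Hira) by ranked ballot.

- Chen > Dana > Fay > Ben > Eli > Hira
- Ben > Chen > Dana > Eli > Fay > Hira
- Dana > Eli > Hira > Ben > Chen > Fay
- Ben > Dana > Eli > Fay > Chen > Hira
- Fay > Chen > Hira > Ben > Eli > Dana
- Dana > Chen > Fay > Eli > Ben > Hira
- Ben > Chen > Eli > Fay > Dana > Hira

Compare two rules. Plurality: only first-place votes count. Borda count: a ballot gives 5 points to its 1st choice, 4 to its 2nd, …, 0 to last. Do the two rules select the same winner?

No

Plurality first-place counts: Ben 3, Dana 2, Fay 1, Eli 0, Chen 1, Hira 0 → Ben.
Borda totals: Ben 22, Dana 22, Fay 16, Eli 16, Chen 23, Hira 6 → Chen.
The two rules disagree: plurality picks Ben, Borda picks Chen.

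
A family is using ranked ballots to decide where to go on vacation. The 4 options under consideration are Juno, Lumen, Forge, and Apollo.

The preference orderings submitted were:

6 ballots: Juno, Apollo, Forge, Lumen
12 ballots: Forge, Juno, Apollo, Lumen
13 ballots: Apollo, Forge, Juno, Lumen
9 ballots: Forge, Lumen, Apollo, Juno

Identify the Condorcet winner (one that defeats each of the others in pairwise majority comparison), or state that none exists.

Head-to-head results (40 voters total):
Juno vs Lumen: Juno wins 31–9.
Juno vs Forge: Forge wins 34–6.
Juno vs Apollo: Apollo wins 22–18.
Lumen vs Forge: Forge wins 40–0.
Lumen vs Apollo: Apollo wins 31–9.
Forge vs Apollo: Forge wins 21–19.
Forge beats each rival — Juno (34–6), Lumen (40–0), Apollo (21–19) — so Forge is the Condorcet winner.

Forge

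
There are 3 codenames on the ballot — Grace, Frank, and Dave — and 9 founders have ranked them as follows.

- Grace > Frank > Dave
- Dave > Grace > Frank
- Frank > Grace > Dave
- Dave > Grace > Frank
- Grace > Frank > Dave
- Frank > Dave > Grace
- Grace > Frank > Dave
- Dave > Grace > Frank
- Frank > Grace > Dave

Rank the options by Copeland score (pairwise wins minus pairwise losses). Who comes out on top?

Grace

Pairwise results:
  Grace vs Frank: Grace wins 6–3.
  Grace vs Dave: Grace wins 5–4.
  Frank vs Dave: Frank wins 6–3.
Copeland scores (wins − losses):
  Grace: 2 − 0 = 2
  Frank: 1 − 1 = 0
  Dave: 0 − 2 = -2
Grace has the best Copeland score.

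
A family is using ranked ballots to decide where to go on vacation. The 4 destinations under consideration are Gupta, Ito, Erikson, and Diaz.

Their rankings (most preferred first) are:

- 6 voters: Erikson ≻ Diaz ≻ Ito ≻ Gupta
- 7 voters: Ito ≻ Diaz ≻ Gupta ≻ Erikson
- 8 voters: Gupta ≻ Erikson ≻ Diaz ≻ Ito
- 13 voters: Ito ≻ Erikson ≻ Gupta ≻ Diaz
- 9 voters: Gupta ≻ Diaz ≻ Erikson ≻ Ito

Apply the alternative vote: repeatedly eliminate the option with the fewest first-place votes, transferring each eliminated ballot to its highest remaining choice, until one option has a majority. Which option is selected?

Ito

Round 1: Ito 20, Gupta 17, Erikson 6, Diaz 0. Diaz has the fewest and is eliminated.
Round 2: Ito 20, Gupta 17, Erikson 6. Erikson has the fewest and is eliminated.
Round 3: Ito 26, Gupta 17. Ito has a majority.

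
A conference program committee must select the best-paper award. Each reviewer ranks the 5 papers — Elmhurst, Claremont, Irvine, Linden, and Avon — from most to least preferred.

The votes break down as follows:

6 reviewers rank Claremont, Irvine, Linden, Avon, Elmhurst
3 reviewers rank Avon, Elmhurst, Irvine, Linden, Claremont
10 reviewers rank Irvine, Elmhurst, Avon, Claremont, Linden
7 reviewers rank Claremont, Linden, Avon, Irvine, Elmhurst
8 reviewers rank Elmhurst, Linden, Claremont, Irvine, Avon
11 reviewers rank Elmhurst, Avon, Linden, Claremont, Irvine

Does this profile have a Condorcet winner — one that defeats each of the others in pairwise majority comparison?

No

Head-to-head results (45 voters total):
Elmhurst vs Claremont: Elmhurst wins 32–13.
Elmhurst vs Irvine: Irvine wins 23–22.
Elmhurst vs Linden: Elmhurst wins 32–13.
Elmhurst vs Avon: Elmhurst wins 29–16.
Claremont vs Irvine: Claremont wins 32–13.
Claremont vs Linden: Claremont wins 23–22.
Claremont vs Avon: Avon wins 24–21.
Irvine vs Linden: Linden wins 26–19.
Irvine vs Avon: Irvine wins 24–21.
Linden vs Avon: Avon wins 24–21.
No candidate beats all others: Elmhurst beats Claremont beats Irvine beats Elmhurst, a majority cycle.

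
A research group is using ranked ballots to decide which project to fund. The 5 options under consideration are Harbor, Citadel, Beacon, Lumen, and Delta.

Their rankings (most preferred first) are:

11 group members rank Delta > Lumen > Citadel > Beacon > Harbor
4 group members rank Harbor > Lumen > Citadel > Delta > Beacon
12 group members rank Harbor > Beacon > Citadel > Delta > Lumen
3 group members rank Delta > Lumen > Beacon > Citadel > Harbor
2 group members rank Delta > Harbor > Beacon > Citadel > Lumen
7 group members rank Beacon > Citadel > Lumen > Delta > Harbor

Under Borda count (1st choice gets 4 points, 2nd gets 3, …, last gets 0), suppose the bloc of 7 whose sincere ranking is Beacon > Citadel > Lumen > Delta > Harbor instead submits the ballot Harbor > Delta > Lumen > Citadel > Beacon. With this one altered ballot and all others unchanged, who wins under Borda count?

Borda totals with the altered ballot: Harbor 98, Citadel 66, Beacon 57, Lumen 68, Delta 101.
The winner is unchanged: still Delta.

Delta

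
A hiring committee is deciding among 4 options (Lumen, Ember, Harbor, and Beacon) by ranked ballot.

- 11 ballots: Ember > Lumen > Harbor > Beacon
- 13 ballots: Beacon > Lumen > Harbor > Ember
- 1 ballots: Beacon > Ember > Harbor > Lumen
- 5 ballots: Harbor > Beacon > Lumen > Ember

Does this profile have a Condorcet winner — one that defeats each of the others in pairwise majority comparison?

No

Head-to-head results (30 voters total):
Lumen vs Ember: Lumen wins 18–12.
Lumen vs Harbor: Lumen wins 24–6.
Lumen vs Beacon: Beacon wins 19–11.
Ember vs Harbor: Harbor wins 18–12.
Ember vs Beacon: Beacon wins 19–11.
Harbor vs Beacon: Harbor wins 16–14.
No candidate beats all others: Lumen beats Harbor beats Beacon beats Lumen, a majority cycle.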